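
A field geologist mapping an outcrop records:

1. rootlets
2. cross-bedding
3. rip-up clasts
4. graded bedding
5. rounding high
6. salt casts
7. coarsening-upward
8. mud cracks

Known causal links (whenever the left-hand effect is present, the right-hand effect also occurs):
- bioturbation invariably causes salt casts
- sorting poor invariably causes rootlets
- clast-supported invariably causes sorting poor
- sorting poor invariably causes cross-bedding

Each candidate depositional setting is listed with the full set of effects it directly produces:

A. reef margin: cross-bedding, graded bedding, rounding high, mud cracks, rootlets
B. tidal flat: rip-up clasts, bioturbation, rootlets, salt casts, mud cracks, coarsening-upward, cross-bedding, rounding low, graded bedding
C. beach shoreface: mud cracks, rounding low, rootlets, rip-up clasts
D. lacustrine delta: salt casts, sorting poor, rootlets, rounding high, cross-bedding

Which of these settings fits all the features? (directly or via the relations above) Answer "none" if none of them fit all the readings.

Checking each candidate against the observations:
(A) reef margin — rootlets +; cross-bedding +; rip-up clasts -; graded bedding +; rounding high +; salt casts -; coarsening-upward -; mud cracks +
(B) tidal flat — rootlets +; cross-bedding +; rip-up clasts +; graded bedding +; rounding high -; salt casts +; coarsening-upward +; mud cracks +
(C) beach shoreface — rootlets +; cross-bedding -; rip-up clasts +; graded bedding -; rounding high -; salt casts -; coarsening-upward -; mud cracks +
(D) lacustrine delta — does not account for rip-up clasts, graded bedding, coarsening-upward, mud cracks
None of the listed candidates fits everything.

none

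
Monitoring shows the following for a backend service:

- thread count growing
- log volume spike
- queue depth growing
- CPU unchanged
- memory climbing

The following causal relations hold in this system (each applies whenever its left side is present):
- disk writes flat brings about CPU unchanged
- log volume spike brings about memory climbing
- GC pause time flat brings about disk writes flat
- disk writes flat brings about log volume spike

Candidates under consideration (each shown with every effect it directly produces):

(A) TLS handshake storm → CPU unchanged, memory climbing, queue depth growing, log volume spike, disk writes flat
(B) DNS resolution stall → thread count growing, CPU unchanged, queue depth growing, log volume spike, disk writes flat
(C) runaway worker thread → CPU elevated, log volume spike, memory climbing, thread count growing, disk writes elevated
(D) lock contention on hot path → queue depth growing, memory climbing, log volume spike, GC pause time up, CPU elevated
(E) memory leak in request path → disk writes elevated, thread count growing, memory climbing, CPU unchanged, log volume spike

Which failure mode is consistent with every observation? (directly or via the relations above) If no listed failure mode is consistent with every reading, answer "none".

Checking each candidate against the observations:
(A) TLS handshake storm — does not account for thread count growing
(B) DNS resolution stall — thread count growing yes; log volume spike yes; queue depth growing yes; CPU unchanged yes; memory climbing yes (via log volume spike → memory climbing)
(C) runaway worker thread — thread count growing yes; log volume spike yes; queue depth growing NO; CPU unchanged NO; memory climbing yes
(D) lock contention on hot path — thread count growing NO; log volume spike yes; queue depth growing yes; CPU unchanged NO; memory climbing yes
(E) memory leak in request path — thread count growing yes; log volume spike yes; queue depth growing NO; CPU unchanged yes; memory climbing yes
Only (B) is consistent with every observation.

B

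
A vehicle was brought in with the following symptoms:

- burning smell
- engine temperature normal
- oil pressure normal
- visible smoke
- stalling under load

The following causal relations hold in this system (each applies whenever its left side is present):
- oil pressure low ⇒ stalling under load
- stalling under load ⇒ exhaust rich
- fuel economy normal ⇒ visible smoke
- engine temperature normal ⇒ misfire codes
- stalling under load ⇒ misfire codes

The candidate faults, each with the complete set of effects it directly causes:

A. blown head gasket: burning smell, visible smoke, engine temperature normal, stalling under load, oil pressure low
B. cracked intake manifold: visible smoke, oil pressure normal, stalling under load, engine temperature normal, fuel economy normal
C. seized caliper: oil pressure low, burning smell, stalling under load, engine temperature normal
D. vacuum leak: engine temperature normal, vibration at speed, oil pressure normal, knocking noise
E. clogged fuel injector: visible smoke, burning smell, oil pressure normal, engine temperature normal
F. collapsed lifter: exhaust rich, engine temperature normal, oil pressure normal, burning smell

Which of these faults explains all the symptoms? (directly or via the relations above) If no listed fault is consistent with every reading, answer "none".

none

For each candidate, compare predicted effects to what was observed:
(A) blown head gasket — burning smell yes; engine temperature normal yes; oil pressure normal NO; visible smoke yes; stalling under load yes
(B) cracked intake manifold — burning smell NO; engine temperature normal yes; oil pressure normal yes; visible smoke yes; stalling under load yes
(C) seized caliper — burning smell yes; engine temperature normal yes; oil pressure normal NO; visible smoke NO; stalling under load yes
(D) vacuum leak — does not account for burning smell, visible smoke, stalling under load
(E) clogged fuel injector — burning smell yes; engine temperature normal yes; oil pressure normal yes; visible smoke yes; stalling under load NO
(F) collapsed lifter — does not account for visible smoke, stalling under load
Every candidate fails on at least one observation.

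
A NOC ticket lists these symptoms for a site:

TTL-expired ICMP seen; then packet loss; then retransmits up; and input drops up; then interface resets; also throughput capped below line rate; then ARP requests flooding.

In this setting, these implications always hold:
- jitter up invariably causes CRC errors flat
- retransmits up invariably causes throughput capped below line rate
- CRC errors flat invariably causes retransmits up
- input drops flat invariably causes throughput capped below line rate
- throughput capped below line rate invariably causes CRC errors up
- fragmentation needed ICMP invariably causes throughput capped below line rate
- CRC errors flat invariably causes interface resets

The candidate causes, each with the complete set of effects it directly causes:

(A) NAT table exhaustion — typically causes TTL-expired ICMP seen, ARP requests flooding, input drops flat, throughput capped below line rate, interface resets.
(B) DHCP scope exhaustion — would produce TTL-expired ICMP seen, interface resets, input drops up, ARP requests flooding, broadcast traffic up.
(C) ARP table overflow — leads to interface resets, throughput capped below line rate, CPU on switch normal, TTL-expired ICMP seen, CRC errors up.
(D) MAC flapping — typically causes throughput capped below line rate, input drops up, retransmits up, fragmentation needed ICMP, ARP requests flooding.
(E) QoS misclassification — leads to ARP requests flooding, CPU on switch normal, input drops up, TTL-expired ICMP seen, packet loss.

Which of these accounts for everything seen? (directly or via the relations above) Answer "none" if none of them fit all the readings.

none

Per-candidate check:
(A) NAT table exhaustion — fails on packet loss, retransmits up, input drops up (predicts input drops flat, not input drops up)
(B) DHCP scope exhaustion — TTL-expired ICMP seen match; packet loss miss; retransmits up miss; input drops up match; interface resets match; throughput capped below line rate miss; ARP requests flooding match
(C) ARP table overflow — does not account for packet loss, retransmits up, input drops up, ARP requests flooding
(D) MAC flapping — TTL-expired ICMP seen miss; packet loss miss; retransmits up match; input drops up match; interface resets miss; throughput capped below line rate match; ARP requests flooding match
(E) QoS misclassification — does not account for retransmits up, interface resets, throughput capped below line rate
Every candidate fails on at least one observation.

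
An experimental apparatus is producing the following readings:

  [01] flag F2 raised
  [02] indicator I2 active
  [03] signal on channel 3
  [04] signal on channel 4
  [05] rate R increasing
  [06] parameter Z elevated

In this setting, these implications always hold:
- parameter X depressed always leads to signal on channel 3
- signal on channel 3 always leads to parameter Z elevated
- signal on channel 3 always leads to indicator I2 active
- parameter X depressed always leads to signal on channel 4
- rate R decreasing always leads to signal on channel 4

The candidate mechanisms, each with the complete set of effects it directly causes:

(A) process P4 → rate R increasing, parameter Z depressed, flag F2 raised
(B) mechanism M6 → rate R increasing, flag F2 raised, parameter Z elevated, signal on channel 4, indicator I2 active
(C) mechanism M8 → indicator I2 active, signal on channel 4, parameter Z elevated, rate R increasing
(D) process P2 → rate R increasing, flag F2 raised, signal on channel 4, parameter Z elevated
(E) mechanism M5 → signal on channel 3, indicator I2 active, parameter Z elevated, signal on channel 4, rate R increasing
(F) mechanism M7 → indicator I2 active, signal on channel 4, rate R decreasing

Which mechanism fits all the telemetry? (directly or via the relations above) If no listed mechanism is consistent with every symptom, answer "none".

Per-candidate check:
(A) process P4 — flag F2 raised yes; indicator I2 active NO; signal on channel 3 NO; signal on channel 4 NO; rate R increasing yes; parameter Z elevated NO
(B) mechanism M6 — does not account for signal on channel 3
(C) mechanism M8 — does not account for flag F2 raised, signal on channel 3
(D) process P2 — flag F2 raised yes; indicator I2 active NO; signal on channel 3 NO; signal on channel 4 yes; rate R increasing yes; parameter Z elevated yes
(E) mechanism M5 — does not account for flag F2 raised
(F) mechanism M7 — flag F2 raised NO; indicator I2 active yes; signal on channel 3 NO; signal on channel 4 yes; rate R increasing NO; parameter Z elevated NO
No candidate is consistent with all observations.

none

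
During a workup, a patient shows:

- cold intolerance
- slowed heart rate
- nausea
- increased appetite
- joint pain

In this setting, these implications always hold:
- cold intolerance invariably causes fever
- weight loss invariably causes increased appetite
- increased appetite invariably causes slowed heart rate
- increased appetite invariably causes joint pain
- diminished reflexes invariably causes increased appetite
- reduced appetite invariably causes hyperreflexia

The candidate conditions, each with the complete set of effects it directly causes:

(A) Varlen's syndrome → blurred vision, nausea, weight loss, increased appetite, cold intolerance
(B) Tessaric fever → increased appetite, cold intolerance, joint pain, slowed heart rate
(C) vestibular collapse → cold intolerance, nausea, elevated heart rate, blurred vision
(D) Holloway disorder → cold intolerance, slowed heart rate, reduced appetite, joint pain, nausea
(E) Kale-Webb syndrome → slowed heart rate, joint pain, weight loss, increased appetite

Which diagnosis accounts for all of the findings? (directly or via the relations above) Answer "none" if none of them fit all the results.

A

For each candidate, compare predicted effects to what was observed:
(A) Varlen's syndrome — accounts for every observation (slowed heart rate through increased appetite → slowed heart rate)
(B) Tessaric fever — cold intolerance ✓; slowed heart rate ✓; nausea ✗; increased appetite ✓; joint pain ✓
(C) vestibular collapse — cold intolerance ✓; slowed heart rate ✗; nausea ✓; increased appetite ✗; joint pain ✗
(D) Holloway disorder — cold intolerance ✓; slowed heart rate ✓; nausea ✓; increased appetite ✗; joint pain ✓
(E) Kale-Webb syndrome — does not account for cold intolerance, nausea
Only (A) is consistent with every observation.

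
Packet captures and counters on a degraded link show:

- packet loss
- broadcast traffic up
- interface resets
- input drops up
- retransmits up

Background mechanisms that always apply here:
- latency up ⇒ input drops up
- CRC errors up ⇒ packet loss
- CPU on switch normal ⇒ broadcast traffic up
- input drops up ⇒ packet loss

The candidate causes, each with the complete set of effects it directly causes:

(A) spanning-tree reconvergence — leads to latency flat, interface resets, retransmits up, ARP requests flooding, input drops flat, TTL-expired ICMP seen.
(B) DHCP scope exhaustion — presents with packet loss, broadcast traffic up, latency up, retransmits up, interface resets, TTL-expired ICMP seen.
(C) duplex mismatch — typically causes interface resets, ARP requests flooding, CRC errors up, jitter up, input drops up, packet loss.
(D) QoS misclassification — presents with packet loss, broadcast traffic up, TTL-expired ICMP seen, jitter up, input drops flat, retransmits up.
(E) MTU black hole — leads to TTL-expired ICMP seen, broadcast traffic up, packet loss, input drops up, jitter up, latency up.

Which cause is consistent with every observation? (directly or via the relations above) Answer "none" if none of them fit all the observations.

B

For each candidate, compare predicted effects to what was observed:
(A) spanning-tree reconvergence — packet loss -; broadcast traffic up -; interface resets +; input drops up -; retransmits up +
(B) DHCP scope exhaustion — packet loss +; broadcast traffic up +; interface resets +; input drops up + (via latency up → input drops up); retransmits up +
(C) duplex mismatch — packet loss +; broadcast traffic up -; interface resets +; input drops up +; retransmits up -
(D) QoS misclassification — packet loss +; broadcast traffic up +; interface resets -; input drops up -; retransmits up +
(E) MTU black hole — does not account for interface resets, retransmits up
Only (B) is consistent with every observation.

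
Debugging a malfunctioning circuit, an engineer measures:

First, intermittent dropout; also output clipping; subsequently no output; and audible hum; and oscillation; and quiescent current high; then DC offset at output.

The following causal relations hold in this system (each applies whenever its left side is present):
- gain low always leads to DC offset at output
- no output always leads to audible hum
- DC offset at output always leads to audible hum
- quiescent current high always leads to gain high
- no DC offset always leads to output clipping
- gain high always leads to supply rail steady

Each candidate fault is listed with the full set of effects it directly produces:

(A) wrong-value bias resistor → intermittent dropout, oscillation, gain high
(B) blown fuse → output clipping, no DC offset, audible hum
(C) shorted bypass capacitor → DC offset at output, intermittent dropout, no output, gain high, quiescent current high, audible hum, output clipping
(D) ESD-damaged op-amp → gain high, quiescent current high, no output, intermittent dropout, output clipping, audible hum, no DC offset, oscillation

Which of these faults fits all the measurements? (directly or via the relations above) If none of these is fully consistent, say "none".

For each candidate, compare predicted effects to what was observed:
(A) wrong-value bias resistor — intermittent dropout match; output clipping miss; no output miss; audible hum miss; oscillation match; quiescent current high miss; DC offset at output miss
(B) blown fuse — intermittent dropout miss; output clipping match; no output miss; audible hum match; oscillation miss; quiescent current high miss; DC offset at output miss
(C) shorted bypass capacitor — intermittent dropout match; output clipping match; no output match; audible hum match; oscillation miss; quiescent current high match; DC offset at output match
(D) ESD-damaged op-amp — fails on DC offset at output (predicts no DC offset, not DC offset at output)
Every candidate fails on at least one observation.

none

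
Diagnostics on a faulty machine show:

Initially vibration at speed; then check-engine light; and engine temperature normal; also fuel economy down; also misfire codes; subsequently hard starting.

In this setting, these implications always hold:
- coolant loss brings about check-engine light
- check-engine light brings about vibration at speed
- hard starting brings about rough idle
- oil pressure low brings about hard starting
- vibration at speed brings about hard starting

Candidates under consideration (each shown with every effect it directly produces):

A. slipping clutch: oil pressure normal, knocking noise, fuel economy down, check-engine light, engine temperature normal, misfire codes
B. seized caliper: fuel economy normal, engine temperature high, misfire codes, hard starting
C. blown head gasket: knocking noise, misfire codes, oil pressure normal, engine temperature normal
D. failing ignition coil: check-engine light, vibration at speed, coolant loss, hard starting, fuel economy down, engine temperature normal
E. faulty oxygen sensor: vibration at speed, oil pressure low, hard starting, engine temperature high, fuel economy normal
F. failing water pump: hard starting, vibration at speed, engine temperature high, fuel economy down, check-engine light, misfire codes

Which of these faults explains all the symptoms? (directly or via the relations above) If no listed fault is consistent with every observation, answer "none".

A

Testing each hypothesis:
(A) slipping clutch — accounts for every observation (vibration at speed by check-engine light → vibration at speed)
(B) seized caliper — vibration at speed NO; check-engine light NO; engine temperature normal NO; fuel economy down NO; misfire codes yes; hard starting yes
(C) blown head gasket — does not account for vibration at speed, check-engine light, fuel economy down, hard starting
(D) failing ignition coil — does not account for misfire codes
(E) faulty oxygen sensor — fails on check-engine light, engine temperature normal, fuel economy down, misfire codes (predicts engine temperature high, not engine temperature normal; predicts fuel economy normal, not fuel economy down)
(F) failing water pump — vibration at speed yes; check-engine light yes; engine temperature normal NO; fuel economy down yes; misfire codes yes; hard starting yes
(A) is the only candidate with no mismatches.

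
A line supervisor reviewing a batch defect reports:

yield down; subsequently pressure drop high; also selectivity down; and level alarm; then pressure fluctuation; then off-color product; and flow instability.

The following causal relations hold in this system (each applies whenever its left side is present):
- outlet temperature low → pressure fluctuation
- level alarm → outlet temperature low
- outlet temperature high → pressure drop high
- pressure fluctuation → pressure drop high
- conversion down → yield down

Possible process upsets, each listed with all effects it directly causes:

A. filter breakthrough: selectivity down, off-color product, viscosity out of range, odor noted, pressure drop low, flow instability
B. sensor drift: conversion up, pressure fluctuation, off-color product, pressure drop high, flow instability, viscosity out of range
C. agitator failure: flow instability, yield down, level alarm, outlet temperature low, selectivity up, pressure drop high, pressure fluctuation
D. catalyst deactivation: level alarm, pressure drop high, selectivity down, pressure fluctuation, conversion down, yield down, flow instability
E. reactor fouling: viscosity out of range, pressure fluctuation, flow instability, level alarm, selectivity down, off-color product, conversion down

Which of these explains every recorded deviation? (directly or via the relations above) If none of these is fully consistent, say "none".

E

Checking each candidate against the observations:
(A) filter breakthrough — yield down ✗; pressure drop high ✗; selectivity down ✓; level alarm ✗; pressure fluctuation ✗; off-color product ✓; flow instability ✓
(B) sensor drift — yield down ✗; pressure drop high ✓; selectivity down ✗; level alarm ✗; pressure fluctuation ✓; off-color product ✓; flow instability ✓
(C) agitator failure — fails on selectivity down, off-color product (predicts selectivity up, not selectivity down)
(D) catalyst deactivation — does not account for off-color product
(E) reactor fouling — accounts for every observation (yield down through conversion down → yield down)
(E) is the only candidate with no mismatches.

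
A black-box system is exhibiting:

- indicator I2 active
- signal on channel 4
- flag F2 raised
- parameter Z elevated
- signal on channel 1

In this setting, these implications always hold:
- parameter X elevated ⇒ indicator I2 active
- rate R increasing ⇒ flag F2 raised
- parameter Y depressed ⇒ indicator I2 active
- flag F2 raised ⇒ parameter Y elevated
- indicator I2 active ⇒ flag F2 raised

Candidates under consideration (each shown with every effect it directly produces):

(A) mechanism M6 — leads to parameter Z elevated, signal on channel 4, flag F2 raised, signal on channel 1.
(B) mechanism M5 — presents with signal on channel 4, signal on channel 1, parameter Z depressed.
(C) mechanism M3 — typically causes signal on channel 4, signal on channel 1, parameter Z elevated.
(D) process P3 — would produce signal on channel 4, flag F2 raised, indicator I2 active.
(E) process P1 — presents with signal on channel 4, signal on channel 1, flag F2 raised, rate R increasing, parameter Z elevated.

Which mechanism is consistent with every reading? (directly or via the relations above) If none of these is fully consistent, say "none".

Checking each candidate against the observations:
(A) mechanism M6 — indicator I2 active NO; signal on channel 4 yes; flag F2 raised yes; parameter Z elevated yes; signal on channel 1 yes
(B) mechanism M5 — fails on indicator I2 active, flag F2 raised, parameter Z elevated (predicts parameter Z depressed, not parameter Z elevated)
(C) mechanism M3 — does not account for indicator I2 active, flag F2 raised
(D) process P3 — indicator I2 active yes; signal on channel 4 yes; flag F2 raised yes; parameter Z elevated NO; signal on channel 1 NO
(E) process P1 — does not account for indicator I2 active
None of the listed candidates fits everything.

none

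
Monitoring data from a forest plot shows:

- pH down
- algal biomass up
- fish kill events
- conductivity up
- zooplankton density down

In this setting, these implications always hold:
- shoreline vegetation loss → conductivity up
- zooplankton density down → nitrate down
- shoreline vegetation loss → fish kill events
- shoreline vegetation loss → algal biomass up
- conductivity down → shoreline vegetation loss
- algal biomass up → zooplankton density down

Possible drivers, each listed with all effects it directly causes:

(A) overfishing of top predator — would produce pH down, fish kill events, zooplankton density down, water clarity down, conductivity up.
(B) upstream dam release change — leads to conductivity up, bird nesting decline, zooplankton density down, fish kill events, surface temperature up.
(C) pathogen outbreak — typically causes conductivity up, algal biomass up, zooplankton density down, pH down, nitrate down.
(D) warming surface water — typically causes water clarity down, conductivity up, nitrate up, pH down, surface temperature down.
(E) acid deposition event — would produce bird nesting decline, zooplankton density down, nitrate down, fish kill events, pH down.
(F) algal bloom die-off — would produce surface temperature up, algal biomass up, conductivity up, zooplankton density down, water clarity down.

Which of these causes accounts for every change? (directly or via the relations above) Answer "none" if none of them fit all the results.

none

Per-candidate check:
(A) overfishing of top predator — pH down +; algal biomass up -; fish kill events +; conductivity up +; zooplankton density down +
(B) upstream dam release change — does not account for pH down, algal biomass up
(C) pathogen outbreak — does not account for fish kill events
(D) warming surface water — does not account for algal biomass up, fish kill events, zooplankton density down
(E) acid deposition event — pH down +; algal biomass up -; fish kill events +; conductivity up -; zooplankton density down +
(F) algal bloom die-off — pH down -; algal biomass up +; fish kill events -; conductivity up +; zooplankton density down +
No candidate is consistent with all observations.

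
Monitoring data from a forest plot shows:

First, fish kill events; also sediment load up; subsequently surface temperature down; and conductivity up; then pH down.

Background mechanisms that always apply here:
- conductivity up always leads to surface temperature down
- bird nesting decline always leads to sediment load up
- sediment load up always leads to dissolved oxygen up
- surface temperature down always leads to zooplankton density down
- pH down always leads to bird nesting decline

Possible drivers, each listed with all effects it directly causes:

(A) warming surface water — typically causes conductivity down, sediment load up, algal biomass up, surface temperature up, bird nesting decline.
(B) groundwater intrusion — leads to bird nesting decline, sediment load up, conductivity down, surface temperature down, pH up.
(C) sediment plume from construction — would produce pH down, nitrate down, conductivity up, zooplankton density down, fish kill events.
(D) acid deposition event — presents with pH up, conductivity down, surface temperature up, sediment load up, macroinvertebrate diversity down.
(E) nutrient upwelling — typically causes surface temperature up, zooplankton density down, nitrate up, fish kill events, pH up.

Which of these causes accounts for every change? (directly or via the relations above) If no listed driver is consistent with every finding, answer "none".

For each candidate, compare predicted effects to what was observed:
(A) warming surface water — fish kill events miss; sediment load up match; surface temperature down miss; conductivity up miss; pH down miss
(B) groundwater intrusion — fails on fish kill events, conductivity up, pH down (predicts conductivity down, not conductivity up; predicts pH up, not pH down)
(C) sediment plume from construction — accounts for every observation (sediment load up via pH down → bird nesting decline → sediment load up)
(D) acid deposition event — fish kill events miss; sediment load up match; surface temperature down miss; conductivity up miss; pH down miss
(E) nutrient upwelling — fails on sediment load up, surface temperature down, conductivity up, pH down (predicts surface temperature up, not surface temperature down; predicts pH up, not pH down)
Only (C) is consistent with every observation.

C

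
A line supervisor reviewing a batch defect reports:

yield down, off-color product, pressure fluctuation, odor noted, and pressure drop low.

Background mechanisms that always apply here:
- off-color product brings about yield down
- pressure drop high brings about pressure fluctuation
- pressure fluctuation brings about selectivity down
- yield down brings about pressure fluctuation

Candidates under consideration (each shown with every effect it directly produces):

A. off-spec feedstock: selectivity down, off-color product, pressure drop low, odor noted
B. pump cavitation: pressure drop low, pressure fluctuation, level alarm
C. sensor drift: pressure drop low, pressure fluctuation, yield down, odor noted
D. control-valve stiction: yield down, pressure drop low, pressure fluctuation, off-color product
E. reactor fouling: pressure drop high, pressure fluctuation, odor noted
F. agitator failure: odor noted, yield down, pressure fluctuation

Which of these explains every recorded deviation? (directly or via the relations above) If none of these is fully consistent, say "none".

A

Testing each hypothesis:
(A) off-spec feedstock — yield down ✓ (by off-color product → yield down); off-color product ✓; pressure fluctuation ✓ (by off-color product → yield down → pressure fluctuation); odor noted ✓; pressure drop low ✓
(B) pump cavitation — does not account for yield down, off-color product, odor noted
(C) sensor drift — yield down ✓; off-color product ✗; pressure fluctuation ✓; odor noted ✓; pressure drop low ✓
(D) control-valve stiction — does not account for odor noted
(E) reactor fouling — fails on yield down, off-color product, pressure drop low (predicts pressure drop high, not pressure drop low)
(F) agitator failure — does not account for off-color product, pressure drop low
(A) is the only candidate with no mismatches.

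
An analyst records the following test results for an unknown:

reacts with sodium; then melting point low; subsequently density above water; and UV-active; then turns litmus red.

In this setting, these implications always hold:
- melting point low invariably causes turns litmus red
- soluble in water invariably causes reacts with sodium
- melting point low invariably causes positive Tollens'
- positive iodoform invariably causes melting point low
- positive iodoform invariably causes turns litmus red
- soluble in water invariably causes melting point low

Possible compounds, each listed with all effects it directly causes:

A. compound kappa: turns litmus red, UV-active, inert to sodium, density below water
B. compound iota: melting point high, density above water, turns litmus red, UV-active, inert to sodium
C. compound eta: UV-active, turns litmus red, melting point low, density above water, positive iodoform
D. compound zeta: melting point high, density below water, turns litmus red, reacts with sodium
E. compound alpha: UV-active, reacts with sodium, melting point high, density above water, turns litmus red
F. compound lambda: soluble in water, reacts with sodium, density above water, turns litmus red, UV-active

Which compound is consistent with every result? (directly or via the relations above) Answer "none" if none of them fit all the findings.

F

Per-candidate check:
(A) compound kappa — fails on reacts with sodium, melting point low, density above water (predicts inert to sodium, not reacts with sodium; predicts density below water, not density above water)
(B) compound iota — reacts with sodium miss; melting point low miss; density above water match; UV-active match; turns litmus red match
(C) compound eta — reacts with sodium miss; melting point low match; density above water match; UV-active match; turns litmus red match
(D) compound zeta — reacts with sodium match; melting point low miss; density above water miss; UV-active miss; turns litmus red match
(E) compound alpha — reacts with sodium match; melting point low miss; density above water match; UV-active match; turns litmus red match
(F) compound lambda — accounts for every observation (melting point low by soluble in water → melting point low)
(F) is the only candidate with no mismatches.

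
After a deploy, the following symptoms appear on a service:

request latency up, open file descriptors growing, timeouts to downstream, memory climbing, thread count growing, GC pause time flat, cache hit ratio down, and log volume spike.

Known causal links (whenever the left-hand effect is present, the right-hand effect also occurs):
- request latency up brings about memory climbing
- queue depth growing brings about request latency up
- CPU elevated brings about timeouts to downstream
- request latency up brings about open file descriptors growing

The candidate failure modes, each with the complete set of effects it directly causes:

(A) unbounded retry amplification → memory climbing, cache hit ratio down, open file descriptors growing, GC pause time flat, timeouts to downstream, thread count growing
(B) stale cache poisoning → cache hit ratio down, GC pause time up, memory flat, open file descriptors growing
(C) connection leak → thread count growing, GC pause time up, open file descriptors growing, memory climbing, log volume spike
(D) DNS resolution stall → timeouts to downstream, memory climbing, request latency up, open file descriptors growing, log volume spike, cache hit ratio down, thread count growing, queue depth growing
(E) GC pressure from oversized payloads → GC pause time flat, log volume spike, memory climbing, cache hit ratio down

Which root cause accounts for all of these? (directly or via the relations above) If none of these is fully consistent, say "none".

none

Testing each hypothesis:
(A) unbounded retry amplification — request latency up NO; open file descriptors growing yes; timeouts to downstream yes; memory climbing yes; thread count growing yes; GC pause time flat yes; cache hit ratio down yes; log volume spike NO
(B) stale cache poisoning — fails on request latency up, timeouts to downstream, memory climbing, thread count growing, GC pause time flat, log volume spike (predicts memory flat, not memory climbing; predicts GC pause time up, not GC pause time flat)
(C) connection leak — request latency up NO; open file descriptors growing yes; timeouts to downstream NO; memory climbing yes; thread count growing yes; GC pause time flat NO; cache hit ratio down NO; log volume spike yes
(D) DNS resolution stall — does not account for GC pause time flat
(E) GC pressure from oversized payloads — request latency up NO; open file descriptors growing NO; timeouts to downstream NO; memory climbing yes; thread count growing NO; GC pause time flat yes; cache hit ratio down yes; log volume spike yes
No candidate is consistent with all observations.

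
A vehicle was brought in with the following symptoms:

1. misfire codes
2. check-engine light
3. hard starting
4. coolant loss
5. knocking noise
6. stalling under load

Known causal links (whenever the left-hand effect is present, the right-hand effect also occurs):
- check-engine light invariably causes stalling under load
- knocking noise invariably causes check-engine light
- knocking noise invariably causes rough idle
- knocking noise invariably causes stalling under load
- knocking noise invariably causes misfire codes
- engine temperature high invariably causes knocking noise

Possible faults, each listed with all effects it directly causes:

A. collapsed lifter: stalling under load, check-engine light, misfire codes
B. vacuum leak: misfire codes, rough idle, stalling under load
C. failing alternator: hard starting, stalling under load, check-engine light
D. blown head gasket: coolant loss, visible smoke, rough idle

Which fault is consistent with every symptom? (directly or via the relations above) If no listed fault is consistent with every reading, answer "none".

Per-candidate check:
(A) collapsed lifter — does not account for hard starting, coolant loss, knocking noise
(B) vacuum leak — does not account for check-engine light, hard starting, coolant loss, knocking noise
(C) failing alternator — does not account for misfire codes, coolant loss, knocking noise
(D) blown head gasket — misfire codes miss; check-engine light miss; hard starting miss; coolant loss match; knocking noise miss; stalling under load miss
None of the listed candidates fits everything.

none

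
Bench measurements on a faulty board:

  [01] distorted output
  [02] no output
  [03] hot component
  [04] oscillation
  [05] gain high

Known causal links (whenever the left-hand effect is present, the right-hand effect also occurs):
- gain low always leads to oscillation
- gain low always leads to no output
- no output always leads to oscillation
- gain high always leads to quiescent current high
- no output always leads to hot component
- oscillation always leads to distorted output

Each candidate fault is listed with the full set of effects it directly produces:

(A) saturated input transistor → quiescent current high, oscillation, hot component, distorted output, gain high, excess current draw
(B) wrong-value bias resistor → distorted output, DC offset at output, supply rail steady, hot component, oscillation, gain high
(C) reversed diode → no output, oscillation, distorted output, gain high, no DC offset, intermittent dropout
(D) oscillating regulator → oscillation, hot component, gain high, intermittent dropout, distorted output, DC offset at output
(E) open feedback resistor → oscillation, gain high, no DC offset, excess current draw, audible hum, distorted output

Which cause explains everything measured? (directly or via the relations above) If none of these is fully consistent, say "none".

C

Per-candidate check:
(A) saturated input transistor — distorted output match; no output miss; hot component match; oscillation match; gain high match
(B) wrong-value bias resistor — does not account for no output
(C) reversed diode — accounts for every observation (hot component by no output → hot component)
(D) oscillating regulator — does not account for no output
(E) open feedback resistor — does not account for no output, hot component
(C) alone accounts for all the evidence.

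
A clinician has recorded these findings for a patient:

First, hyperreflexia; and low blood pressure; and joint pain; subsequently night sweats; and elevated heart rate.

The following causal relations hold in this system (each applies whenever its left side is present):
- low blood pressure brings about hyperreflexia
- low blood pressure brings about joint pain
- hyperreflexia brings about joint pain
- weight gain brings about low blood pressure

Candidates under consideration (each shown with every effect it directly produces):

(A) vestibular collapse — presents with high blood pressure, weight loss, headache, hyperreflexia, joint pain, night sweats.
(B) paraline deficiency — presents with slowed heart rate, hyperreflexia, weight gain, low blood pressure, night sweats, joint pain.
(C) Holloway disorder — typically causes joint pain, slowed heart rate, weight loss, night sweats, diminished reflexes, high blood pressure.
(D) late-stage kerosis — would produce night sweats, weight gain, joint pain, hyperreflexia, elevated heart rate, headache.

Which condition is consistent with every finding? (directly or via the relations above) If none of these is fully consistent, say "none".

Checking each candidate against the observations:
(A) vestibular collapse — hyperreflexia ✓; low blood pressure ✗; joint pain ✓; night sweats ✓; elevated heart rate ✗
(B) paraline deficiency — hyperreflexia ✓; low blood pressure ✓; joint pain ✓; night sweats ✓; elevated heart rate ✗
(C) Holloway disorder — hyperreflexia ✗; low blood pressure ✗; joint pain ✓; night sweats ✓; elevated heart rate ✗
(D) late-stage kerosis — hyperreflexia ✓; low blood pressure ✓ (through weight gain → low blood pressure); joint pain ✓; night sweats ✓; elevated heart rate ✓
(D) is the only candidate with no mismatches.

D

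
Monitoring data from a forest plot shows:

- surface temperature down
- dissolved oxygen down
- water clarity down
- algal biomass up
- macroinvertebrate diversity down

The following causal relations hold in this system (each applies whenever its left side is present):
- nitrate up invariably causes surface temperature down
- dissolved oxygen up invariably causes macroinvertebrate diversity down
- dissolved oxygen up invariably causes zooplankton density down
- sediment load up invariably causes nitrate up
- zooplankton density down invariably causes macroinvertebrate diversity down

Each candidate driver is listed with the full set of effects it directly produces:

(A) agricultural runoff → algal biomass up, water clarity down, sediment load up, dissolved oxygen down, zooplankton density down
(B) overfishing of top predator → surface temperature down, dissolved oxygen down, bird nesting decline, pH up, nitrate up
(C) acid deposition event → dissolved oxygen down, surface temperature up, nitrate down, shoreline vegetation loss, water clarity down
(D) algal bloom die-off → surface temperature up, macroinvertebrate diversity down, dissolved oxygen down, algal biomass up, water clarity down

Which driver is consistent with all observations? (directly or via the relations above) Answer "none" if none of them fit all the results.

A

For each candidate, compare predicted effects to what was observed:
(A) agricultural runoff — surface temperature down + (through sediment load up → nitrate up → surface temperature down); dissolved oxygen down +; water clarity down +; algal biomass up +; macroinvertebrate diversity down + (through zooplankton density down → macroinvertebrate diversity down)
(B) overfishing of top predator — does not account for water clarity down, algal biomass up, macroinvertebrate diversity down
(C) acid deposition event — fails on surface temperature down, algal biomass up, macroinvertebrate diversity down (predicts surface temperature up, not surface temperature down)
(D) algal bloom die-off — fails on surface temperature down (predicts surface temperature up, not surface temperature down)
Only (A) is consistent with every observation.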